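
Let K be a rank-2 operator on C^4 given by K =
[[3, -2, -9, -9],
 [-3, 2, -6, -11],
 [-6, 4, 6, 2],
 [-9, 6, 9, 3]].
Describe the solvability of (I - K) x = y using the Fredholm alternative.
(I - K) is invertible (det(I - K) = -13 ≠ 0), so for every y in C^4 the equation (I - K) x = y has a unique solution.

K has rank 2 and factors as K = U V^T = u1 v1^T + u2 v2^T with u1 = (2, 3, 0, 0), v1 = (-3, 2, 0, -3), u2 = (3, 2, -2, -3), v2 = (3, -2, -3, -1) (multiplying out reproduces the displayed K). The nonzero eigenvalues of U V^T coincide with those of the 2 x 2 matrix G = V^T U = [[v1·u1, v1·u2], [v2·u1, v2·u2]] = [[0, 4], [0, 14]], and by the Sylvester determinant identity det(I_4 - U V^T) = det(I_2 - V^T U) = det([[1, -4], [0, -13]]) = (1)(-13) - (-4)(0) = -13. (Direct check: I - K =
[[-2, 2, 9, 9],
 [3, -1, 6, 11],
 [6, -4, -5, -2],
 [9, -6, -9, -2]]
has determinant -13.) The finite-dimensional Fredholm alternative says: either (I - K) is invertible, or ker(I - K) ≠ {0} and then range(I - K) = ker((I - K)^*)^⊥, with dim ker(I - K) = dim ker((I - K)^*). Since det(I - K) ≠ 0, 1 is not an eigenvalue of K and ker(I - K) = {0}, so we are in the first case: for every y there is a unique x = (I - K)^(-1) y. (Explicitly, by the Woodbury identity, (I - U V^T)^(-1) = I + U (I_2 - G)^(-1) V^T.)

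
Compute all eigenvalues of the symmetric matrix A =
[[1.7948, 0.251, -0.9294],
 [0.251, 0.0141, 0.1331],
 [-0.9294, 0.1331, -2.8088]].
sigma(A) ≈ {-3, 0, 2}

A is real symmetric, so its spectrum consists of real eigenvalues. Expanding the characteristic polynomial of the displayed matrix gives
  det(λ I - A) = p(λ) = λ^3 + (1)λ^2 + (-6)λ + (0).
Solving p(λ) = 0 yields eigenvalues ≈ -3, 0, 2. (A is shown rounded to 4 decimals, so these recover the underlying integer eigenvalues to within that precision.)
Verification: the trace of A = -1 equals the sum of eigenvalues -1, and det(A) ≈ -0.0002 matches the eigenvalue product 0.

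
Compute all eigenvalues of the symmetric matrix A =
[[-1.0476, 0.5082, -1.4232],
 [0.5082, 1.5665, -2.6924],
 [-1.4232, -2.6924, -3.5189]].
sigma(A) ≈ {-5, -1, 3}

A is real symmetric, so its spectrum consists of real eigenvalues. Expanding the characteristic polynomial of the displayed matrix gives
  det(λ I - A) = p(λ) = λ^3 + (3)λ^2 + (-13)λ + (-15).
Solving p(λ) = 0 yields eigenvalues ≈ -5, -1, 3. (A is shown rounded to 4 decimals, so these recover the underlying integer eigenvalues to within that precision.)
Verification: the trace of A = -3 equals the sum of eigenvalues -3, and det(A) ≈ 14.9994 matches the eigenvalue product 15.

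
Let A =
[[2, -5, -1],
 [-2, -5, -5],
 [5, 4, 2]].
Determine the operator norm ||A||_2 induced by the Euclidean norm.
||A||_2 ≈ 10.0252 (= sqrt(largest eigenvalue of A^T A))

||A||_2 = sigma_max(A) = sqrt(lambda_max(A^T A)). Form the symmetric matrix M = A^T A =
[[33, 20, 18],
 [20, 66, 38],
 [18, 38, 30]].
Its characteristic polynomial (trace, sum of principal 2x2 minors, determinant of M give the coefficients) is
  p(λ) = det(λ I - M) = λ^3 - 129λ^2 + 2980λ - 11664.
No integer candidate from the rational root theorem (±divisors of 11664) is a root, so the roots are irrational. The cubic discriminant is Δ = 18804874064 > 0, so there are three distinct real roots. p(4) = -1744 and p(5) = 136 have opposite signs, so a root lies in (4, 5); Newton's method refines it to λ ≈ 4.9233. p(23) = 802 and p(24) = -624 have opposite signs, so a root lies in (23, 24); Newton's method refines it to λ ≈ 23.5724. p(100) = -3664 and p(101) = 3688 have opposite signs, so a root lies in (100, 101); Newton's method refines it to λ ≈ 100.5042. Check (Vieta): the three roots sum to 129, matching tr M = 129.
So the eigenvalues of A^T A are ≈ 4.9233, 23.5724, 100.5042 (all ≥ 0, as they must be for A^T A). The largest is λ_max ≈ 100.5042, hence ||A||_2 = sqrt(λ_max) ≈ 10.0252.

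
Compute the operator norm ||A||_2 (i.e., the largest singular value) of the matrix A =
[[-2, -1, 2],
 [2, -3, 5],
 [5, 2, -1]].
||A||_2 ≈ 6.5775 (= sqrt(largest eigenvalue of A^T A))

||A||_2 = sigma_max(A) = sqrt(lambda_max(A^T A)). Form the symmetric matrix M = A^T A =
[[33, 6, 1],
 [6, 14, -19],
 [1, -19, 30]].
Its characteristic polynomial (trace, sum of principal 2x2 minors, determinant of M give the coefficients) is
  p(λ) = det(λ I - M) = λ^3 - 77λ^2 + 1474λ - 625.
No integer candidate from the rational root theorem (±divisors of 625) is a root, so the roots are irrational. The cubic discriminant is Δ = 196671433 > 0, so there are three distinct real roots. p(0) = -625 and p(1) = 773 have opposite signs, so a root lies in (0, 1); Newton's method refines it to λ ≈ 0.4338. p(33) = 101 and p(34) = -217 have opposite signs, so a root lies in (33, 34); Newton's method refines it to λ ≈ 33.3022. p(43) = -109 and p(44) = 343 have opposite signs, so a root lies in (43, 44); Newton's method refines it to λ ≈ 43.2641. Check (Vieta): the three roots sum to 77, matching tr M = 77.
So the eigenvalues of A^T A are ≈ 0.4338, 33.3022, 43.2641 (all ≥ 0, as they must be for A^T A). The largest is λ_max ≈ 43.2641, hence ||A||_2 = sqrt(λ_max) ≈ 6.5775.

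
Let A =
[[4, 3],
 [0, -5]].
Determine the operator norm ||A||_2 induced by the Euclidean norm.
||A||_2 = sqrt(40) ≈ 6.3246 (= sqrt(largest eigenvalue of A^T A))

||A||_2 = sigma_max(A) = sqrt(lambda_max(A^T A)). Form the symmetric matrix M = A^T A =
[[16, 12],
 [12, 34]].
Its characteristic polynomial (trace, determinant of M give the coefficients) is
  p(λ) = det(λ I - M) = λ^2 - 50λ + 400.
For λ^2 - 50λ + 400 the discriminant is 900. It is a perfect square (30^2), so the roots are rational: λ = (50 ± 30)/2 = 40, 10.
So the eigenvalues of A^T A are ≈ 10, 40 (all ≥ 0, as they must be for A^T A). The largest is λ_max = 40, hence ||A||_2 = sqrt(λ_max) = sqrt(40) ≈ 6.3246.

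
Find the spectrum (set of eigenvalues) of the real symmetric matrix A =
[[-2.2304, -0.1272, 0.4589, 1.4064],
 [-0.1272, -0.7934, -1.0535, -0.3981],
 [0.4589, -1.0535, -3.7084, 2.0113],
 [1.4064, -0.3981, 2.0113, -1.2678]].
sigma(A) ≈ {-5, -3, -1, 1}

A is real symmetric, so its spectrum consists of real eigenvalues. Expanding the characteristic polynomial of the displayed matrix gives
  det(λ I - A) = p(λ) = λ^4 + (8)λ^3 + (14)λ^2 + (-8.0013)λ + (-15.0012).
Solving p(λ) = 0 yields eigenvalues ≈ -5, -3, -1, 1. (A is shown rounded to 4 decimals, so these recover the underlying integer eigenvalues to within that precision.)
Verification: the trace of A = -8 equals the sum of eigenvalues -8, and det(A) ≈ -15.0012 matches the eigenvalue product -15.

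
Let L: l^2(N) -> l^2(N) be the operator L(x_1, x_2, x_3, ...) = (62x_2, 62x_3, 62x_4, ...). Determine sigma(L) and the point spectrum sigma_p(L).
sigma(L) = closed disk {z in C : |z| ≤ 62}; sigma_p(L) = open disk {z in C : |z| < 62}

Note L = 62·V where V is the unit left shift (V x)_k = x_{k+1}; so sigma(L) = 62·sigma(V) and ||L|| = 62||V||. ||L x||^2 = 3844sum_{k≥2} |x_k|^2 ≤ 3844||x||^2, with equality on {x : x_1 = 0}, so ||L|| = 62. For any lambda with |lambda| < 62, set r = lambda/62 (|r| < 1); the vector x = (1, r, r^2, ...) is in l^2 and satisfies L x = 62(r, r^2, ...) = lambda x, so lambda is an eigenvalue. On the boundary |lambda| = 62 the geometric series diverges, so no l^2 eigenvector exists, but these lambda lie in the approximate point spectrum. Hence sigma(L) is the closed disk of radius 62 and sigma_p(L) is the open disk.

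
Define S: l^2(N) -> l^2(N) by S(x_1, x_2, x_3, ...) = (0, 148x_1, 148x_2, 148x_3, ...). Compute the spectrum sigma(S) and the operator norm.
sigma(S) = closed disk {z in C : |z| ≤ 148}; ||S|| = 148

Note S = 148·U where U is the unit right shift (U x)_k = x_{k-1} (with x_0 := 0); so ||S|| = 148||U|| and sigma(S) = 148·sigma(U). ||S x||^2 = sum_{k≥1} |148x_k|^2 = 21904||x||^2, so ||S|| = 148 and sigma(S) ⊂ {|z| ≤ 148}. For any |lambda| < 148, the equation (S - lambda I) x = 0 forces x_1 = 0, then 148x_k = lambda x_{k+1} ⇒ x = 0, so S has no eigenvalues. But (S - lambda I) is not surjective for |lambda| < 148: solving (S - lambda I) x = e_1 would require x_n proportional to (lambda/148)^(-n), which is not in l^2. So every |lambda| < 148 lies in the residual spectrum. The boundary |lambda| = 148 is in the approximate point spectrum (the spectrum is closed). Hence sigma(S) is the closed disk of radius 148.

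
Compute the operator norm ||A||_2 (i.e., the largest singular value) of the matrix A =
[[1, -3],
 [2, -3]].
||A||_2 = sqrt((23 + sqrt(493))/2) ≈ 4.7541 (= sqrt(largest eigenvalue of A^T A))

||A||_2 = sigma_max(A) = sqrt(lambda_max(A^T A)). Form the symmetric matrix M = A^T A =
[[5, -9],
 [-9, 18]].
Its characteristic polynomial (trace, determinant of M give the coefficients) is
  p(λ) = det(λ I - M) = λ^2 - 23λ + 9.
For λ^2 - 23λ + 9 the discriminant is 493. It is nonnegative but not a perfect square, so the roots are real and irrational: λ = (23 ± sqrt(493))/2 ≈ 22.6018, 0.3982.
So the eigenvalues of A^T A are ≈ 0.3982, 22.6018 (all ≥ 0, as they must be for A^T A). The largest is λ_max = (23 + sqrt(493))/2 ≈ 22.6018, hence ||A||_2 = sqrt(λ_max) = sqrt((23 + sqrt(493))/2) ≈ 4.7541.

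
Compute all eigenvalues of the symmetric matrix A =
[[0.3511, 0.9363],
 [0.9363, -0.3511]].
sigma(A) ≈ {-1, 1}

A is real symmetric, so its spectrum consists of real eigenvalues. Expanding the characteristic polynomial of the displayed matrix gives
  det(λ I - A) = p(λ) = λ^2 + (0)λ + (-1).
Solving p(λ) = 0 yields eigenvalues ≈ -1, 1. (A is shown rounded to 4 decimals, so these recover the underlying integer eigenvalues to within that precision.)
Verification: the trace of A = 0 equals the sum of eigenvalues 0, and det(A) ≈ -0.9999 matches the eigenvalue product -1.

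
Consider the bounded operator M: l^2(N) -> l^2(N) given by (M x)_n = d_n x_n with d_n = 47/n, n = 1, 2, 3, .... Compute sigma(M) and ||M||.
sigma(M) = {47/n : n ≥ 1} ∪ {0}; ||M|| = 47

A bounded diagonal operator on l^2 with diagonal entries d_n has spectrum equal to the closure of {d_n : n ≥ 1}: every d_n is an eigenvalue (with eigenvector e_n), so {d_n} ⊂ sigma(M); the spectrum is closed, so its closure is too; and for lambda not in the closure, (M - lambda I) has bounded inverse (the diagonal entries 1/(d_n - lambda) are bounded). For our sequence d_n = 47/n, n = 1, 2, 3, ...:
  - {d_n} = {47/n : n ≥ 1}; the only limit point is 0
  - closure = {47/n : n ≥ 1} ∪ {0}
For the norm: a diagonal operator has ||M|| = sup_n |d_n|. Here d_n = 47/n is positive and decreasing, so sup_n |d_n| = d_1 = 47. So ||M|| = 47.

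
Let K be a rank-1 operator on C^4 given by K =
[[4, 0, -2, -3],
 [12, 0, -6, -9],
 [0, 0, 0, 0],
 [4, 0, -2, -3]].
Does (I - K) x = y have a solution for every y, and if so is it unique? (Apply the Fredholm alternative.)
(I - K) is singular (det(I - K) = 0, i.e. 1 ∈ sigma(K)). (I - K) x = y is solvable iff y ⊥ ker((I - K)^*) = span{(4, 0, -2, -3)}, i.e. iff 4y_1 - 2y_3 - 3y_4 = 0. When solvable, the solutions are x = y + c·(1, 3, 0, 1), c arbitrary (ker(I - K) = span{(1, 3, 0, 1)}, dimension 1).

K has rank 1, so it is an outer product K = u v^T: every row of K is a multiple of one row vector. Reading off the entries, u = (1, 3, 0, 1) and v = (4, 0, -2, -3) (row i of K equals u_i·v^T). A rank-one matrix u v^T satisfies K u = u (v·u) and kills the (3)-dimensional subspace v^⊥, so its characteristic polynomial is lambda^3 (lambda - v·u) with v·u = tr K = 1. Hence the eigenvalues of I - K are 1 (multiplicity 3) and 1 - (1) = 0, so det(I - K) = 0. (Direct check: I - K =
[[-3, 0, 2, 3],
 [-12, 1, 6, 9],
 [0, 0, 1, 0],
 [-4, 0, 2, 4]]
has determinant 0.) So 1 is an eigenvalue of K and (I - K) is not invertible. The finite-dimensional Fredholm alternative says: either (I - K) is invertible, or ker(I - K) ≠ {0} and then range(I - K) = ker((I - K)^*)^⊥, with dim ker(I - K) = dim ker((I - K)^*). We are in the second case, so we need both kernels. Kernel of I - K: (I - K) u = u - u (v·u) = u - u = 0, so ker(I - K) = span{u} = span{(1, 3, 0, 1)} (it is exactly 1-dimensional because rank(I - K) = 3). Kernel of the adjoint: K is real, so (I - K)^* = I - K^T = I - v u^T, and (I - v u^T) v = v - v (u·v) = 0; hence ker((I - K)^*) = span{v} = span{(4, 0, -2, -3)}. Therefore (I - K) x = y is solvable iff <y, v> = 0, i.e. iff 4y_1 - 2y_3 - 3y_4 = 0. When this holds, K y = u (v·y) = 0, so (I - K) y = y and x = y is a particular solution; the full solution set is the line x = y + c·u = y + c·(1, 3, 0, 1), c ∈ C.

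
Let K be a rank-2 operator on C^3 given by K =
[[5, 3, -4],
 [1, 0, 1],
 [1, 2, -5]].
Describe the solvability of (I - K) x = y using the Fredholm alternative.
(I - K) is invertible (det(I - K) = -25 ≠ 0), so for every y in C^3 the equation (I - K) x = y has a unique solution.

K has rank 2 and factors as K = U V^T = u1 v1^T + u2 v2^T with u1 = (-1, 1, -3), v1 = (-1, -1, 2), u2 = (-2, -1, 1), v2 = (-2, -1, 1) (multiplying out reproduces the displayed K). The nonzero eigenvalues of U V^T coincide with those of the 2 x 2 matrix G = V^T U = [[v1·u1, v1·u2], [v2·u1, v2·u2]] = [[-6, 5], [-2, 6]], and by the Sylvester determinant identity det(I_3 - U V^T) = det(I_2 - V^T U) = det([[7, -5], [2, -5]]) = (7)(-5) - (-5)(2) = -25. (Direct check: I - K =
[[-4, -3, 4],
 [-1, 1, -1],
 [-1, -2, 6]]
has determinant -25.) The finite-dimensional Fredholm alternative says: either (I - K) is invertible, or ker(I - K) ≠ {0} and then range(I - K) = ker((I - K)^*)^⊥, with dim ker(I - K) = dim ker((I - K)^*). Since det(I - K) ≠ 0, 1 is not an eigenvalue of K and ker(I - K) = {0}, so we are in the first case: for every y there is a unique x = (I - K)^(-1) y. (Explicitly, by the Woodbury identity, (I - U V^T)^(-1) = I + U (I_2 - G)^(-1) V^T.)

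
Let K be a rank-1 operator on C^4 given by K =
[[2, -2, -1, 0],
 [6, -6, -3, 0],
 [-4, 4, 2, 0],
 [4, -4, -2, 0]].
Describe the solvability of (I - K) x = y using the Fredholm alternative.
(I - K) is invertible (det(I - K) = 3 ≠ 0), so for every y in C^4 the equation (I - K) x = y has a unique solution.

K has rank 1, so it is an outer product K = u v^T: every row of K is a multiple of one row vector. Reading off the entries, u = (1, 3, -2, 2) and v = (2, -2, -1, 0) (row i of K equals u_i·v^T). A rank-one matrix u v^T satisfies K u = u (v·u) and kills the (3)-dimensional subspace v^⊥, so its characteristic polynomial is lambda^3 (lambda - v·u) with v·u = tr K = -2. Hence the eigenvalues of I - K are 1 (multiplicity 3) and 1 - (-2) = 3, so det(I - K) = 3. (Direct check: I - K =
[[-1, 2, 1, 0],
 [-6, 7, 3, 0],
 [4, -4, -1, 0],
 [-4, 4, 2, 1]]
has determinant 3.) The finite-dimensional Fredholm alternative says: either (I - K) is invertible, or ker(I - K) ≠ {0} and then range(I - K) = ker((I - K)^*)^⊥, with dim ker(I - K) = dim ker((I - K)^*). Since det(I - K) ≠ 0, 1 is not an eigenvalue of K and ker(I - K) = {0}, so we are in the first case: for every y there is a unique x = (I - K)^(-1) y. Explicitly, by the Sherman–Morrison formula, (I - u v^T)^(-1) = I + u v^T/(1 - v·u), i.e. (I - K)^(-1) = I + K/(3).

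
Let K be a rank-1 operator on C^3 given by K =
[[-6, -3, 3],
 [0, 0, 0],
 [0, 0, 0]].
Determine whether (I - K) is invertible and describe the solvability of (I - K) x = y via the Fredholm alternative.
(I - K) is invertible (det(I - K) = 7 ≠ 0), so for every y in C^3 the equation (I - K) x = y has a unique solution.

K has rank 1, so it is an outer product K = u v^T: every row of K is a multiple of one row vector. Reading off the entries, u = (3, 0, 0) and v = (-2, -1, 1) (row i of K equals u_i·v^T). A rank-one matrix u v^T satisfies K u = u (v·u) and kills the (2)-dimensional subspace v^⊥, so its characteristic polynomial is lambda^2 (lambda - v·u) with v·u = tr K = -6. Hence the eigenvalues of I - K are 1 (multiplicity 2) and 1 - (-6) = 7, so det(I - K) = 7. (Direct check: I - K =
[[7, 3, -3],
 [0, 1, 0],
 [0, 0, 1]]
has determinant 7.) The finite-dimensional Fredholm alternative says: either (I - K) is invertible, or ker(I - K) ≠ {0} and then range(I - K) = ker((I - K)^*)^⊥, with dim ker(I - K) = dim ker((I - K)^*). Since det(I - K) ≠ 0, 1 is not an eigenvalue of K and ker(I - K) = {0}, so we are in the first case: for every y there is a unique x = (I - K)^(-1) y. Explicitly, by the Sherman–Morrison formula, (I - u v^T)^(-1) = I + u v^T/(1 - v·u), i.e. (I - K)^(-1) = I + K/(7).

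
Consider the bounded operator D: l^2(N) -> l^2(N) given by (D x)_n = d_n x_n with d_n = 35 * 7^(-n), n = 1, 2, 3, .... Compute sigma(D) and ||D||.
sigma(D) = {35 * 7^(-n) : n ≥ 1} ∪ {0}; ||D|| = 5

A bounded diagonal operator on l^2 with diagonal entries d_n has spectrum equal to the closure of {d_n : n ≥ 1}: every d_n is an eigenvalue (with eigenvector e_n), so {d_n} ⊂ sigma(D); the spectrum is closed, so its closure is too; and for lambda not in the closure, (D - lambda I) has bounded inverse (the diagonal entries 1/(d_n - lambda) are bounded). For our sequence d_n = 35 * 7^(-n), n = 1, 2, 3, ...:
  - {d_n} = {35 * 7^(-n) : n ≥ 1}; the only limit point is 0
  - closure = {35 * 7^(-n) : n ≥ 1} ∪ {0}
For the norm: a diagonal operator has ||D|| = sup_n |d_n|. Here d_n = 35 * 7^(-n) is positive and decreasing, so sup_n |d_n| = d_1 = 35/7 = 5. So ||D|| = 5.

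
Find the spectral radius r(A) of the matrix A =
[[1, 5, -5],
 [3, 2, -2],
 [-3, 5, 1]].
r(A) ≈ 4.3362

The eigenvalues of A are the roots of its characteristic polynomial. With M = A (coefficients from the trace, the sum of principal 2x2 minors, and det A):
  p(λ) = det(λ I - M) = λ^3 - 4λ^2 - 15λ + 78.
No integer candidate from the rational root theorem (±divisors of 78) is a root, so the roots are irrational. The cubic discriminant is Δ = -42960 < 0, so there is one real root and a complex-conjugate pair. p(-5) = -72 and p(-4) = 10 have opposite signs, so a root lies in (-5, -4); Newton's method refines it to λ ≈ -4.1484. Dividing out (λ - (-4.1484)) leaves approximately λ^2 - 8.1484λ + 18.8025. For λ^2 - 8.1484λ + 18.8025 the discriminant is -8.8141. It is negative, so the remaining roots are the complex-conjugate pair λ ≈ 4.0742 ± 1.4844i. Their product equals the constant term, so |λ|^2 ≈ 18.8025 and |λ| ≈ 4.3362.
Thus the eigenvalues (to 4 decimals) are -4.1484 (modulus 4.1484); 4.0742 ± 1.4844i (modulus 4.3362). The spectral radius is the largest modulus: r(A) ≈ 4.3362. (Cross-check: r(A) ≤ ||A||_2 ≈ 8.3168; equality holds whenever A is normal, though it can also hold for some non-normal A.)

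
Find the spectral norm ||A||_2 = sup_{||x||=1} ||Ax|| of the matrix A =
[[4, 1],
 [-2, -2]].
||A||_2 = sqrt((25 + sqrt(481))/2) ≈ 4.8442 (= sqrt(largest eigenvalue of A^T A))

||A||_2 = sigma_max(A) = sqrt(lambda_max(A^T A)). Form the symmetric matrix M = A^T A =
[[20, 8],
 [8, 5]].
Its characteristic polynomial (trace, determinant of M give the coefficients) is
  p(λ) = det(λ I - M) = λ^2 - 25λ + 36.
For λ^2 - 25λ + 36 the discriminant is 481. It is nonnegative but not a perfect square, so the roots are real and irrational: λ = (25 ± sqrt(481))/2 ≈ 23.4659, 1.5341.
So the eigenvalues of A^T A are ≈ 1.5341, 23.4659 (all ≥ 0, as they must be for A^T A). The largest is λ_max = (25 + sqrt(481))/2 ≈ 23.4659, hence ||A||_2 = sqrt(λ_max) = sqrt((25 + sqrt(481))/2) ≈ 4.8442.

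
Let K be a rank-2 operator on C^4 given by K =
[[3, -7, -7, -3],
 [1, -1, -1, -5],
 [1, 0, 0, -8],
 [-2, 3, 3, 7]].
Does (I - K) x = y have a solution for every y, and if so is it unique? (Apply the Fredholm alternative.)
(I - K) is invertible (det(I - K) = 50 ≠ 0), so for every y in C^4 the equation (I - K) x = y has a unique solution.

K has rank 2 and factors as K = U V^T = u1 v1^T + u2 v2^T with u1 = (2, 2, 3, -3), v1 = (0, 1, 1, -3), u2 = (3, 1, 1, -2), v2 = (1, -3, -3, 1) (multiplying out reproduces the displayed K). The nonzero eigenvalues of U V^T coincide with those of the 2 x 2 matrix G = V^T U = [[v1·u1, v1·u2], [v2·u1, v2·u2]] = [[14, 8], [-16, -5]], and by the Sylvester determinant identity det(I_4 - U V^T) = det(I_2 - V^T U) = det([[-13, -8], [16, 6]]) = (-13)(6) - (-8)(16) = 50. (Direct check: I - K =
[[-2, 7, 7, 3],
 [-1, 2, 1, 5],
 [-1, 0, 1, 8],
 [2, -3, -3, -6]]
has determinant 50.) The finite-dimensional Fredholm alternative says: either (I - K) is invertible, or ker(I - K) ≠ {0} and then range(I - K) = ker((I - K)^*)^⊥, with dim ker(I - K) = dim ker((I - K)^*). Since det(I - K) ≠ 0, 1 is not an eigenvalue of K and ker(I - K) = {0}, so we are in the first case: for every y there is a unique x = (I - K)^(-1) y. (Explicitly, by the Woodbury identity, (I - U V^T)^(-1) = I + U (I_2 - G)^(-1) V^T.)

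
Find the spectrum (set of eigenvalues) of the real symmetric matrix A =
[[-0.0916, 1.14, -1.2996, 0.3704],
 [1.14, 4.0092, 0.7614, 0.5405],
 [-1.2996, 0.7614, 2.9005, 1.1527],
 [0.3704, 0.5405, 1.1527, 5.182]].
sigma(A) ≈ {-1, 3, 4, 6}

A is real symmetric, so its spectrum consists of real eigenvalues. Expanding the characteristic polynomial of the displayed matrix gives
  det(λ I - A) = p(λ) = λ^4 + (-12)λ^3 + (41)λ^2 + (-18.0016)λ + (-72).
Solving p(λ) = 0 yields eigenvalues ≈ -1, 3, 4, 6. (A is shown rounded to 4 decimals, so these recover the underlying integer eigenvalues to within that precision.)
Verification: the trace of A = 12 equals the sum of eigenvalues 12, and det(A) ≈ -71.9996 matches the eigenvalue product -72.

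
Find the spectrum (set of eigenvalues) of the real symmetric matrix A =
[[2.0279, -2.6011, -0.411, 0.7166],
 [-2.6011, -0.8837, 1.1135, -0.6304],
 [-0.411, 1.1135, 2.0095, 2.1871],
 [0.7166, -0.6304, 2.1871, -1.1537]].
sigma(A) ≈ {-3, -2, 3, 4}

A is real symmetric, so its spectrum consists of real eigenvalues. Expanding the characteristic polynomial of the displayed matrix gives
  det(λ I - A) = p(λ) = λ^4 + (-2)λ^3 + (-17)λ^2 + (18)λ + (72).
Solving p(λ) = 0 yields eigenvalues ≈ -3, -2, 3, 4. (A is shown rounded to 4 decimals, so these recover the underlying integer eigenvalues to within that precision.)
Verification: the trace of A = 2 equals the sum of eigenvalues 2, and det(A) ≈ 72.0009 matches the eigenvalue product 72.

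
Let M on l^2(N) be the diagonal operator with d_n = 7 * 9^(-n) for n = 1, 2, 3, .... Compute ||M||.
||M|| = 7/9 (attained at n = 1)

For M diagonal, ||M|| = sup_n |d_n|. The sequence d_n = 7 * 9^(-n) is positive and strictly decreasing (ratio 9^(-1) < 1), so the supremum is d_1 = 7/9. Hence ||M|| = 7/9.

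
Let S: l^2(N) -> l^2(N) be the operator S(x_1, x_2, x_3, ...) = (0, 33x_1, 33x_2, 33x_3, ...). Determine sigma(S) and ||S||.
sigma(S) = closed disk {z in C : |z| ≤ 33}; ||S|| = 33

Note S = 33·U where U is the unit right shift (U x)_k = x_{k-1} (with x_0 := 0); so ||S|| = 33||U|| and sigma(S) = 33·sigma(U). ||S x||^2 = sum_{k≥1} |33x_k|^2 = 1089||x||^2, so ||S|| = 33 and sigma(S) ⊂ {|z| ≤ 33}. For any |lambda| < 33, the equation (S - lambda I) x = 0 forces x_1 = 0, then 33x_k = lambda x_{k+1} ⇒ x = 0, so S has no eigenvalues. But (S - lambda I) is not surjective for |lambda| < 33: solving (S - lambda I) x = e_1 would require x_n proportional to (lambda/33)^(-n), which is not in l^2. So every |lambda| < 33 lies in the residual spectrum. The boundary |lambda| = 33 is in the approximate point spectrum (the spectrum is closed). Hence sigma(S) is the closed disk of radius 33.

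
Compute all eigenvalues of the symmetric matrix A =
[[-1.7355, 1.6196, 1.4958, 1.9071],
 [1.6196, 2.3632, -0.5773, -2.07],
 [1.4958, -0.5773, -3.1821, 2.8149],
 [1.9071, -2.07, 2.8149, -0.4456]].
sigma(A) ≈ {-5, -4, 2, 4}

A is real symmetric, so its spectrum consists of real eigenvalues. Expanding the characteristic polynomial of the displayed matrix gives
  det(λ I - A) = p(λ) = λ^4 + (3)λ^3 + (-26)λ^2 + (-48)λ + (159.9984).
Solving p(λ) = 0 yields eigenvalues ≈ -5, -4, 2, 4. (A is shown rounded to 4 decimals, so these recover the underlying integer eigenvalues to within that precision.)
Verification: the trace of A = -3 equals the sum of eigenvalues -3, and det(A) ≈ 159.9984 matches the eigenvalue product 160.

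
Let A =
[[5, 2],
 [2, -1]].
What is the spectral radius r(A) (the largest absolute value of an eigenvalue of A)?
r(A) = (4 + sqrt(52))/2 ≈ 5.6056

The eigenvalues of A are the roots of its characteristic polynomial. With M = A (coefficients from the trace and determinant):
  p(λ) = det(λ I - M) = λ^2 - 4λ - 9.
For λ^2 - 4λ - 9 the discriminant is 52. It is nonnegative but not a perfect square, so the roots are real and irrational: λ = (4 ± sqrt(52))/2 ≈ 5.6056, -1.6056.
Thus the eigenvalues (to 4 decimals) are 5.6056 (modulus 5.6056); -1.6056 (modulus 1.6056). The spectral radius is the largest modulus: r(A) = (4 + sqrt(52))/2 ≈ 5.6056. (Cross-check: r(A) ≤ ||A||_2 ≈ 5.6056; equality holds whenever A is normal, though it can also hold for some non-normal A.)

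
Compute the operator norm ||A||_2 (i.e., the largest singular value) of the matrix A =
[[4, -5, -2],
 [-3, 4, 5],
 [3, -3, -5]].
||A||_2 ≈ 11.3857 (= sqrt(largest eigenvalue of A^T A))

||A||_2 = sigma_max(A) = sqrt(lambda_max(A^T A)). Form the symmetric matrix M = A^T A =
[[34, -41, -38],
 [-41, 50, 45],
 [-38, 45, 54]].
Its characteristic polynomial (trace, sum of principal 2x2 minors, determinant of M give the coefficients) is
  p(λ) = det(λ I - M) = λ^3 - 138λ^2 + 1086λ - 196.
No integer candidate from the rational root theorem (±divisors of 196) is a root, so the roots are irrational. The cubic discriminant is Δ = 15804409824 > 0, so there are three distinct real roots. p(0) = -196 and p(1) = 753 have opposite signs, so a root lies in (0, 1); Newton's method refines it to λ ≈ 0.1848. p(8) = 172 and p(9) = -871 have opposite signs, so a root lies in (8, 9); Newton's method refines it to λ ≈ 8.1809. p(129) = -9871 and p(130) = 5784 have opposite signs, so a root lies in (129, 130); Newton's method refines it to λ ≈ 129.6342. Check (Vieta): the three roots sum to 138, matching tr M = 138.
So the eigenvalues of A^T A are ≈ 0.1848, 8.1809, 129.6342 (all ≥ 0, as they must be for A^T A). The largest is λ_max ≈ 129.6342, hence ||A||_2 = sqrt(λ_max) ≈ 11.3857.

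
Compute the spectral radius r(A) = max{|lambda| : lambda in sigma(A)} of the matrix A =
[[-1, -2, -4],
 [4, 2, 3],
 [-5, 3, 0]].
r(A) ≈ 5.2138

The eigenvalues of A are the roots of its characteristic polynomial. With M = A (coefficients from the trace, the sum of principal 2x2 minors, and det A):
  p(λ) = det(λ I - M) = λ^3 - λ^2 - 23λ + 49.
No integer candidate from the rational root theorem (±divisors of 49) is a root, so the roots are irrational. The cubic discriminant is Δ = 4852 > 0, so there are three distinct real roots. p(-6) = -65 and p(-5) = 14 have opposite signs, so a root lies in (-6, -5); Newton's method refines it to λ ≈ -5.2138. p(2) = 7 and p(3) = -2 have opposite signs, so a root lies in (2, 3); Newton's method refines it to λ ≈ 2.602. p(3) = -2 and p(4) = 5 have opposite signs, so a root lies in (3, 4); Newton's method refines it to λ ≈ 3.6118. Check (Vieta): the three roots sum to 1, matching tr M = 1.
Thus the eigenvalues (to 4 decimals) are -5.2138 (modulus 5.2138); 2.602 (modulus 2.602); 3.6118 (modulus 3.6118). The spectral radius is the largest modulus: r(A) ≈ 5.2138. (Cross-check: r(A) ≤ ||A||_2 ≈ 7.205; equality holds whenever A is normal, though it can also hold for some non-normal A.)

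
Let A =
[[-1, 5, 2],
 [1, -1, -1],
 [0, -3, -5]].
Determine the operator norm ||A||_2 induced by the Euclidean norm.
||A||_2 ≈ 7.7038 (= sqrt(largest eigenvalue of A^T A))

||A||_2 = sigma_max(A) = sqrt(lambda_max(A^T A)). Form the symmetric matrix M = A^T A =
[[2, -6, -3],
 [-6, 35, 26],
 [-3, 26, 30]].
Its characteristic polynomial (trace, sum of principal 2x2 minors, determinant of M give the coefficients) is
  p(λ) = det(λ I - M) = λ^3 - 67λ^2 + 459λ - 289.
No integer candidate from the rational root theorem (±divisors of 289) is a root, so the roots are irrational. The cubic discriminant is Δ = 368976704 > 0, so there are three distinct real roots. p(0) = -289 and p(1) = 104 have opposite signs, so a root lies in (0, 1); Newton's method refines it to λ ≈ 0.7005. p(6) = 269 and p(7) = -16 have opposite signs, so a root lies in (6, 7); Newton's method refines it to λ ≈ 6.9515. p(59) = -1056 and p(60) = 2051 have opposite signs, so a root lies in (59, 60); Newton's method refines it to λ ≈ 59.348. Check (Vieta): the three roots sum to 67, matching tr M = 67.
So the eigenvalues of A^T A are ≈ 0.7005, 6.9515, 59.348 (all ≥ 0, as they must be for A^T A). The largest is λ_max ≈ 59.348, hence ||A||_2 = sqrt(λ_max) ≈ 7.7038.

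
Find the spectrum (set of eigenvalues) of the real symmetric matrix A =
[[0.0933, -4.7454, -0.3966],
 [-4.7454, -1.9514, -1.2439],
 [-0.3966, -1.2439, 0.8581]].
sigma(A) ≈ {-6, 1, 4}

A is real symmetric, so its spectrum consists of real eigenvalues. Expanding the characteristic polynomial of the displayed matrix gives
  det(λ I - A) = p(λ) = λ^3 + (1)λ^2 + (-26)λ + (24).
Solving p(λ) = 0 yields eigenvalues ≈ -6, 1, 4. (A is shown rounded to 4 decimals, so these recover the underlying integer eigenvalues to within that precision.)
Verification: the trace of A = -1 equals the sum of eigenvalues -1, and det(A) ≈ -23.9992 matches the eigenvalue product -24.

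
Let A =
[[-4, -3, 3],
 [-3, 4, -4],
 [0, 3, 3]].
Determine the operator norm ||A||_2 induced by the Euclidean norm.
||A||_2 = sqrt(50) ≈ 7.0711 (= sqrt(largest eigenvalue of A^T A))

||A||_2 = sigma_max(A) = sqrt(lambda_max(A^T A)). Form the symmetric matrix M = A^T A =
[[25, 0, 0],
 [0, 34, -16],
 [0, -16, 34]].
Its characteristic polynomial (trace, sum of principal 2x2 minors, determinant of M give the coefficients) is
  p(λ) = det(λ I - M) = λ^3 - 93λ^2 + 2600λ - 22500.
By the rational root theorem any rational root is an integer divisor of 22500. Testing λ = 50: p(50) = 125000 - 232500 + 130000 - 22500 = 0, so λ = 50 is a root. Dividing out (λ - 50) leaves p(λ) = (λ - 50)(λ^2 - 43λ + 450). For λ^2 - 43λ + 450 the discriminant is 49. It is a perfect square (7^2), so the roots are rational: λ = (43 ± 7)/2 = 25, 18.
So the eigenvalues of A^T A are ≈ 18, 25, 50 (all ≥ 0, as they must be for A^T A). The largest is λ_max = 50, hence ||A||_2 = sqrt(λ_max) = sqrt(50) ≈ 7.0711.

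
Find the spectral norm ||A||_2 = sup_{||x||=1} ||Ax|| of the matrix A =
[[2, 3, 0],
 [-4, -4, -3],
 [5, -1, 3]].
||A||_2 ≈ 8.3698 (= sqrt(largest eigenvalue of A^T A))

||A||_2 = sigma_max(A) = sqrt(lambda_max(A^T A)). Form the symmetric matrix M = A^T A =
[[45, 17, 27],
 [17, 26, 9],
 [27, 9, 18]].
Its characteristic polynomial (trace, sum of principal 2x2 minors, determinant of M give the coefficients) is
  p(λ) = det(λ I - M) = λ^3 - 89λ^2 + 1349λ - 1521.
No integer candidate from the rational root theorem (±divisors of 1521) is a root, so the roots are irrational. The cubic discriminant is Δ = 3530533280 > 0, so there are three distinct real roots. p(1) = -260 and p(2) = 829 have opposite signs, so a root lies in (1, 2); Newton's method refines it to λ ≈ 1.2252. p(17) = 604 and p(18) = -243 have opposite signs, so a root lies in (17, 18); Newton's method refines it to λ ≈ 17.7217. p(70) = -191 and p(71) = 3520 have opposite signs, so a root lies in (70, 71); Newton's method refines it to λ ≈ 70.0531. Check (Vieta): the three roots sum to 89, matching tr M = 89.
So the eigenvalues of A^T A are ≈ 1.2252, 17.7217, 70.0531 (all ≥ 0, as they must be for A^T A). The largest is λ_max ≈ 70.0531, hence ||A||_2 = sqrt(λ_max) ≈ 8.3698.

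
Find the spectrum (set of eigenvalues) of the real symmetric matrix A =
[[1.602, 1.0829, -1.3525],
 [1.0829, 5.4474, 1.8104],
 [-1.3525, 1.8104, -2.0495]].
sigma(A) ≈ {-3, 2, 6}

A is real symmetric, so its spectrum consists of real eigenvalues. Expanding the characteristic polynomial of the displayed matrix gives
  det(λ I - A) = p(λ) = λ^3 + (-5)λ^2 + (-12)λ + (36).
Solving p(λ) = 0 yields eigenvalues ≈ -3, 2, 6. (A is shown rounded to 4 decimals, so these recover the underlying integer eigenvalues to within that precision.)
Verification: the trace of A = 5 equals the sum of eigenvalues 5, and det(A) ≈ -36.0005 matches the eigenvalue product -36.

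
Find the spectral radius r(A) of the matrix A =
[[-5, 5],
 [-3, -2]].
r(A) = 5

The eigenvalues of A are the roots of its characteristic polynomial. With M = A (coefficients from the trace and determinant):
  p(λ) = det(λ I - M) = λ^2 + 7λ + 25.
For λ^2 + 7λ + 25 the discriminant is -51. It is negative, so the roots are the complex-conjugate pair λ = -7/2 ± (sqrt(51)/2) i ≈ -3.5 ± 3.5707i. For a conjugate pair the product of the roots equals the constant term, so |λ|^2 = 25 and |λ| = sqrt(25) = 5.
Thus the eigenvalues (to 4 decimals) are -3.5 ± 3.5707i (modulus 5). The spectral radius is the largest modulus: r(A) = 5. (Cross-check: r(A) ≤ ||A||_2 ≈ 7.1178; equality holds whenever A is normal, though it can also hold for some non-normal A.)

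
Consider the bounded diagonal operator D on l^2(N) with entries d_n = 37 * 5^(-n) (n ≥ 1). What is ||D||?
||D|| = 37/5 (attained at n = 1)

For D diagonal, ||D|| = sup_n |d_n|. The sequence d_n = 37 * 5^(-n) is positive and strictly decreasing (ratio 5^(-1) < 1), so the supremum is d_1 = 37/5. Hence ||D|| = 37/5.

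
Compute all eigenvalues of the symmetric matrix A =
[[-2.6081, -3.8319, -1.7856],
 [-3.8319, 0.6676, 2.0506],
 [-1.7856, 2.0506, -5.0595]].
sigma(A) ≈ {-6, -5, 4}

A is real symmetric, so its spectrum consists of real eigenvalues. Expanding the characteristic polynomial of the displayed matrix gives
  det(λ I - A) = p(λ) = λ^3 + (7)λ^2 + (-14)λ + (-120).
Solving p(λ) = 0 yields eigenvalues ≈ -6, -5, 4. (A is shown rounded to 4 decimals, so these recover the underlying integer eigenvalues to within that precision.)
Verification: the trace of A = -7 equals the sum of eigenvalues -7, and det(A) ≈ 120.0002 matches the eigenvalue product 120.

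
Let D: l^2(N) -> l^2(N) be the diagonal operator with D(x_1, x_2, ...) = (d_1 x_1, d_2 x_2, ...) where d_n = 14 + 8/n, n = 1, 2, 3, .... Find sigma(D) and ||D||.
sigma(D) = {14 + 8/n : n ≥ 1} ∪ {14}; ||D|| = 22

A bounded diagonal operator on l^2 with diagonal entries d_n has spectrum equal to the closure of {d_n : n ≥ 1}: every d_n is an eigenvalue (with eigenvector e_n), so {d_n} ⊂ sigma(D); the spectrum is closed, so its closure is too; and for lambda not in the closure, (D - lambda I) has bounded inverse (the diagonal entries 1/(d_n - lambda) are bounded). For our sequence d_n = 14 + 8/n, n = 1, 2, 3, ...:
  - {d_n} = {14 + 8/n : n ≥ 1}; the only limit point is 14
  - closure = {14 + 8/n : n ≥ 1} ∪ {14}
For the norm: a diagonal operator has ||D|| = sup_n |d_n|. Here d_n = 14 + 8/n is positive and decreasing, so sup_n |d_n| = d_1 = 14 + 8 = 22. So ||D|| = 22.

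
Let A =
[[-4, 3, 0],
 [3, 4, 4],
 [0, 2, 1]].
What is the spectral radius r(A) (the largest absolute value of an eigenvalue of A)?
r(A) ≈ 6.3609

The eigenvalues of A are the roots of its characteristic polynomial. With M = A (coefficients from the trace, the sum of principal 2x2 minors, and det A):
  p(λ) = det(λ I - M) = λ^3 - λ^2 - 33λ - 7.
No integer candidate from the rational root theorem (±divisors of 7) is a root, so the roots are irrational. The cubic discriminant is Δ = 139328 > 0, so there are three distinct real roots. p(-6) = -61 and p(-5) = 8 have opposite signs, so a root lies in (-6, -5); Newton's method refines it to λ ≈ -5.1471. p(-1) = 24 and p(0) = -7 have opposite signs, so a root lies in (-1, 0); Newton's method refines it to λ ≈ -0.2138. p(6) = -25 and p(7) = 56 have opposite signs, so a root lies in (6, 7); Newton's method refines it to λ ≈ 6.3609. Check (Vieta): the three roots sum to 1, matching tr M = 1.
Thus the eigenvalues (to 4 decimals) are -5.1471 (modulus 5.1471); -0.2138 (modulus 0.2138); 6.3609 (modulus 6.3609). The spectral radius is the largest modulus: r(A) ≈ 6.3609. (Cross-check: r(A) ≤ ||A||_2 ≈ 6.6927; equality holds whenever A is normal, though it can also hold for some non-normal A.)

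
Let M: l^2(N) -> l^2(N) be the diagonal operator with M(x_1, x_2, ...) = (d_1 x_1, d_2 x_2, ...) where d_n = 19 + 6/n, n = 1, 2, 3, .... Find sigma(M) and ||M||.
sigma(M) = {19 + 6/n : n ≥ 1} ∪ {19}; ||M|| = 25

A bounded diagonal operator on l^2 with diagonal entries d_n has spectrum equal to the closure of {d_n : n ≥ 1}: every d_n is an eigenvalue (with eigenvector e_n), so {d_n} ⊂ sigma(M); the spectrum is closed, so its closure is too; and for lambda not in the closure, (M - lambda I) has bounded inverse (the diagonal entries 1/(d_n - lambda) are bounded). For our sequence d_n = 19 + 6/n, n = 1, 2, 3, ...:
  - {d_n} = {19 + 6/n : n ≥ 1}; the only limit point is 19
  - closure = {19 + 6/n : n ≥ 1} ∪ {19}
For the norm: a diagonal operator has ||M|| = sup_n |d_n|. Here d_n = 19 + 6/n is positive and decreasing, so sup_n |d_n| = d_1 = 19 + 6 = 25. So ||M|| = 25.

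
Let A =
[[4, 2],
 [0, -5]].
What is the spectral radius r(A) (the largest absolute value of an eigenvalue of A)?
r(A) = 5

The eigenvalues of A are the roots of its characteristic polynomial. With M = A (coefficients from the trace and determinant):
  p(λ) = det(λ I - M) = λ^2 + λ - 20.
For λ^2 + λ - 20 the discriminant is 81. It is a perfect square (9^2), so the roots are rational: λ = (-1 ± 9)/2 = 4, -5.
Thus the eigenvalues (to 4 decimals) are 4 (modulus 4); -5 (modulus 5). The spectral radius is the largest modulus: r(A) = 5. (Cross-check: r(A) ≤ ||A||_2 ≈ 5.7278; equality holds whenever A is normal, though it can also hold for some non-normal A.)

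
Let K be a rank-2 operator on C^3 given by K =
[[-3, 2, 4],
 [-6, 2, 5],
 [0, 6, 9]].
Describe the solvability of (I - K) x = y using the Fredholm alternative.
(I - K) is invertible (det(I - K) = -40 ≠ 0), so for every y in C^3 the equation (I - K) x = y has a unique solution.

K has rank 2 and factors as K = U V^T = u1 v1^T + u2 v2^T with u1 = (-1, -1, -3), v1 = (-3, -2, -2), u2 = (-2, -3, -3), v2 = (3, 0, -1) (multiplying out reproduces the displayed K). The nonzero eigenvalues of U V^T coincide with those of the 2 x 2 matrix G = V^T U = [[v1·u1, v1·u2], [v2·u1, v2·u2]] = [[11, 18], [0, -3]], and by the Sylvester determinant identity det(I_3 - U V^T) = det(I_2 - V^T U) = det([[-10, -18], [0, 4]]) = (-10)(4) - (-18)(0) = -40. (Direct check: I - K =
[[4, -2, -4],
 [6, -1, -5],
 [0, -6, -8]]
has determinant -40.) The finite-dimensional Fredholm alternative says: either (I - K) is invertible, or ker(I - K) ≠ {0} and then range(I - K) = ker((I - K)^*)^⊥, with dim ker(I - K) = dim ker((I - K)^*). Since det(I - K) ≠ 0, 1 is not an eigenvalue of K and ker(I - K) = {0}, so we are in the first case: for every y there is a unique x = (I - K)^(-1) y. (Explicitly, by the Woodbury identity, (I - U V^T)^(-1) = I + U (I_2 - G)^(-1) V^T.)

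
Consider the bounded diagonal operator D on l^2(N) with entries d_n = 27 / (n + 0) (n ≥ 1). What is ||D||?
||D|| = 27 (attained at n = 1)

For D diagonal, ||D|| = sup_n |d_n| = sup_n 27/(n + 0). This is positive and strictly decreasing in n, so the supremum is attained at n = 1: d_1 = 27/(1 + 0) = 27. Hence ||D|| = 27.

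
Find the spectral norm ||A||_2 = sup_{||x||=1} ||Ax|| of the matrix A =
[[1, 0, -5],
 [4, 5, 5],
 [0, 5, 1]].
||A||_2 ≈ 9.4347 (= sqrt(largest eigenvalue of A^T A))

||A||_2 = sigma_max(A) = sqrt(lambda_max(A^T A)). Form the symmetric matrix M = A^T A =
[[17, 20, 15],
 [20, 50, 30],
 [15, 30, 51]].
Its characteristic polynomial (trace, sum of principal 2x2 minors, determinant of M give the coefficients) is
  p(λ) = det(λ I - M) = λ^3 - 118λ^2 + 2742λ - 14400.
No integer candidate from the rational root theorem (±divisors of 14400) is a root, so the roots are irrational. The cubic discriminant is Δ = 5853227184 > 0, so there are three distinct real roots. p(7) = -645 and p(8) = 496 have opposite signs, so a root lies in (7, 8); Newton's method refines it to λ ≈ 7.5445. p(21) = 405 and p(22) = -540 have opposite signs, so a root lies in (21, 22); Newton's method refines it to λ ≈ 21.4426. p(89) = -71 and p(90) = 5580 have opposite signs, so a root lies in (89, 90); Newton's method refines it to λ ≈ 89.0129. Check (Vieta): the three roots sum to 118, matching tr M = 118.
So the eigenvalues of A^T A are ≈ 7.5445, 21.4426, 89.0129 (all ≥ 0, as they must be for A^T A). The largest is λ_max ≈ 89.0129, hence ||A||_2 = sqrt(λ_max) ≈ 9.4347.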